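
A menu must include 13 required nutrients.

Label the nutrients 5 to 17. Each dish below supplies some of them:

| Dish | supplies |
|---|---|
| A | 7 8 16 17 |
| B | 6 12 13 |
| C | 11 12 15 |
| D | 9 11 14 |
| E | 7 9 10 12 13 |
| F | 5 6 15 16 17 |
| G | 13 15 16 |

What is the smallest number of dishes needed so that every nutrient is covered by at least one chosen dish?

4

Take {A, D, E, F}. Their union is {5, 6, 7, 8, 9, 10, 11, 12, 13, 14, 15, 16, 17}, which is all 13 nutrients.
Only A contains 8, so A is forced; the remaining 9 nutrients need at least 3 more dishes (each remaining dish adds at most 4) — so at least 4 dishes are needed, and 4 is optimal.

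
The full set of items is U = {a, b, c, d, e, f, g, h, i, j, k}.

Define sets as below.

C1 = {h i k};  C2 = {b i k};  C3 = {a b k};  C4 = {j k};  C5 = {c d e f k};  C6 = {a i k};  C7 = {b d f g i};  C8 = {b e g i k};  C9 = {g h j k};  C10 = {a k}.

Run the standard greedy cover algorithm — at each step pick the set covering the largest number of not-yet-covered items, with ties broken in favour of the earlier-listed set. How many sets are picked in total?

Greedy: pick C5 (covers 5 new) → pick C7 (covers 3 new) → pick C9 (covers 2 new) → pick C3 (covers 1 new). Total picks: 4.

4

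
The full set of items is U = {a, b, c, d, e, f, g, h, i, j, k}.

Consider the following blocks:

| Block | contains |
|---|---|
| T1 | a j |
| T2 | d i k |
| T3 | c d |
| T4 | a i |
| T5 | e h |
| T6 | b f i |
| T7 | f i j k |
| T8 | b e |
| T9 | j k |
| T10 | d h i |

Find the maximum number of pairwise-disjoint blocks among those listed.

4

T3, T4, T8, T9 are pairwise disjoint (T3={c,d}; T4={a,i}; T8={b,e}; T9={j,k}).
Every remaining block overlaps one of these, and no 5 of the listed blocks are pairwise disjoint, so 4 is the maximum.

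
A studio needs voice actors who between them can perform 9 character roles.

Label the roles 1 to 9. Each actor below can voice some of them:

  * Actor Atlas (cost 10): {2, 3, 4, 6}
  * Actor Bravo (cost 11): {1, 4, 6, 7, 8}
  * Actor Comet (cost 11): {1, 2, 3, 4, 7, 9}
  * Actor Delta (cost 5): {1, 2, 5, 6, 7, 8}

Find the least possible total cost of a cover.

Comet, Delta together cover every role (Comet ∪ Delta = {1, 2, 3, 4, 5, 6, 7, 8, 9}); total cost 11 + 5 = 16.
No covering selection has total cost below 16.

16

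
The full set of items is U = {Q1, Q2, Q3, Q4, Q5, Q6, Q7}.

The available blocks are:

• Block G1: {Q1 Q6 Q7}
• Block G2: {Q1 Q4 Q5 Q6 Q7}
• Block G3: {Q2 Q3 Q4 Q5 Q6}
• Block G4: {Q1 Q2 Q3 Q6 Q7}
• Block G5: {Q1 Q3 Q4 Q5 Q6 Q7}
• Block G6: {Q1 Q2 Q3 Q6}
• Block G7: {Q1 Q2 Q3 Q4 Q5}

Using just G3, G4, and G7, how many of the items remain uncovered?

Union of G3, G4, G7 = {Q1, Q2, Q3, Q4, Q5, Q6, Q7} — that's every item, so 0 are uncovered.

0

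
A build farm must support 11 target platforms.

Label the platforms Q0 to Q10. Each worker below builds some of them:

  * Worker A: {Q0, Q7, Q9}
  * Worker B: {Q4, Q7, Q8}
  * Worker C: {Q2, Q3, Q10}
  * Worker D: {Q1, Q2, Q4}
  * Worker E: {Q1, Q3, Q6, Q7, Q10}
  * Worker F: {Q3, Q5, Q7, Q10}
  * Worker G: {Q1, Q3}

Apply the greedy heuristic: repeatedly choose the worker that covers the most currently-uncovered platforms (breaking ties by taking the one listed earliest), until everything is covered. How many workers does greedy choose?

5

Greedy: pick E (covers 5 new) → pick A (covers 2 new) → pick B (covers 2 new) → pick C (covers 1 new) → pick F (covers 1 new). Total picks: 5.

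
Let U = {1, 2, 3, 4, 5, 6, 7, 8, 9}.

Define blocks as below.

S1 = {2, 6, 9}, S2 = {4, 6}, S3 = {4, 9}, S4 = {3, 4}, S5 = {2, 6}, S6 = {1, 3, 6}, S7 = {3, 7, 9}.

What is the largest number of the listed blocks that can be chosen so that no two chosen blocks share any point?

S5, S7 are pairwise disjoint (S5={2,6}; S7={3,7,9}).
Every remaining block overlaps one of these, and no 3 of the listed blocks are pairwise disjoint, so 2 is the maximum.

2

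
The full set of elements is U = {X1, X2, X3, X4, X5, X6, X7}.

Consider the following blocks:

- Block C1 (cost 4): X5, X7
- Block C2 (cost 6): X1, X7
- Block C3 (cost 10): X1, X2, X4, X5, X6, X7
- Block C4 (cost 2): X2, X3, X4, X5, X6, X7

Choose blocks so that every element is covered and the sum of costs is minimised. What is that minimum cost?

8

C2, C4 together cover every element (C2 ∪ C4 = {X1, X2, X3, X4, X5, X6, X7}); total cost 6 + 2 = 8.
No covering selection has total cost below 8.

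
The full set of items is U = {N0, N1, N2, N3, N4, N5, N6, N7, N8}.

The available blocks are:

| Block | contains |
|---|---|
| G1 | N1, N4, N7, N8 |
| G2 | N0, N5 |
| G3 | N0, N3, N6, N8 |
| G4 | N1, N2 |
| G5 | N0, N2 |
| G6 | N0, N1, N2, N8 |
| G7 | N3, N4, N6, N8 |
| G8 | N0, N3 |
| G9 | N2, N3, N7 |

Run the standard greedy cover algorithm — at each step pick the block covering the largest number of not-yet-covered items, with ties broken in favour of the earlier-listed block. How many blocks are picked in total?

Greedy: pick G1 (covers 4 new) → pick G3 (covers 3 new) → pick G2 (covers 1 new) → pick G4 (covers 1 new). Total picks: 4.

4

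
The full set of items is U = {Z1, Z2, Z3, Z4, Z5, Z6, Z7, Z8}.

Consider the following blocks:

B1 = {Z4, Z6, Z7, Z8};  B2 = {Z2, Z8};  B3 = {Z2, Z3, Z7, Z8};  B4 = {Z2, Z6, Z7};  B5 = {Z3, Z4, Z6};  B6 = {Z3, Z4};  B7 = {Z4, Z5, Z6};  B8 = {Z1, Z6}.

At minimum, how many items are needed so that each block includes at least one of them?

The 3 items {Z3, Z6, Z8} hit every block.
The blocks B2, B6, B8 are pairwise disjoint, so any hitting set needs a separate item for each — at least 3. Hence 3 is optimal.

3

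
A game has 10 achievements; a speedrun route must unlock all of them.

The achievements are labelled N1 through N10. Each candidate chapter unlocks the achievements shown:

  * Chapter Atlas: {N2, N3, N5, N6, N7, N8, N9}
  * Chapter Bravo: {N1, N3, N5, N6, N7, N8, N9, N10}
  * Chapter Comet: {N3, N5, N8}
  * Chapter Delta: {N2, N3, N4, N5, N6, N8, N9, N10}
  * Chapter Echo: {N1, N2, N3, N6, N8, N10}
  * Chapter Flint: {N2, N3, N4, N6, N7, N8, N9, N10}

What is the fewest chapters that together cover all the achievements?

Take {Bravo, Flint}. Their union is {N1, N2, N3, N4, N5, N6, N7, N8, N9, N10}, which is all 10 achievements.
No single chapter has all 10 achievements (the largest, Bravo, has 8), so 2 is optimal.

2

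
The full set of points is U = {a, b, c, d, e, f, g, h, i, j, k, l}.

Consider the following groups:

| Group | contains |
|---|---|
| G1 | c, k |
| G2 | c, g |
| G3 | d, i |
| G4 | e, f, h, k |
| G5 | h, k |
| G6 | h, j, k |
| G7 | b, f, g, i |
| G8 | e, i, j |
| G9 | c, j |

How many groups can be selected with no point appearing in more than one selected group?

3

G2, G3, G6 are pairwise disjoint (G2={c,g}; G3={d,i}; G6={h,j,k}).
Every remaining group overlaps one of these, and no 4 of the listed groups are pairwise disjoint, so 3 is the maximum.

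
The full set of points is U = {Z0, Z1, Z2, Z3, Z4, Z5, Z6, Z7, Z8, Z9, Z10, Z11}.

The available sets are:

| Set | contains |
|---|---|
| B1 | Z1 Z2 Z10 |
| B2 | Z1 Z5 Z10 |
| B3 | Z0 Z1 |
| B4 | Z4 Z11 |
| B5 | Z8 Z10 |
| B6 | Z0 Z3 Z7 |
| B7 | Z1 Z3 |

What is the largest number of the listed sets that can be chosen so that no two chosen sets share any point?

3

B4, B5, B6 are pairwise disjoint (B4={Z4,Z11}; B5={Z8,Z10}; B6={Z0,Z3,Z7}).
Every remaining set overlaps one of these, and no 4 of the listed sets are pairwise disjoint, so 3 is the maximum.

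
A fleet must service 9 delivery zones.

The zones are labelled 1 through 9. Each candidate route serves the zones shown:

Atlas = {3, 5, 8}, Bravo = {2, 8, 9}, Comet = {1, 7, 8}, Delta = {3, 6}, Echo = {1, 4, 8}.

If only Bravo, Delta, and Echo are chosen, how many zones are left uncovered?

2

Union of Bravo, Delta, Echo = {1, 2, 3, 4, 6, 8, 9}.
Not covered: 5, 7 — 2 zones.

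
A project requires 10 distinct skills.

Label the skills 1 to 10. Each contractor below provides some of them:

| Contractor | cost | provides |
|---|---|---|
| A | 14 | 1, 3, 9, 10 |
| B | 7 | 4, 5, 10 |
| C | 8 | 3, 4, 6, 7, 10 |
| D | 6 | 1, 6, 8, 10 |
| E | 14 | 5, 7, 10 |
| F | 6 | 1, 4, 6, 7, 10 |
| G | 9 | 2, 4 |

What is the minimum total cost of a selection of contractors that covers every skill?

A, B, D, F, G together cover every skill (A ∪ B ∪ D ∪ F ∪ G = {1, 2, 3, 4, 5, 6, 7, 8, 9, 10}); total cost 14 + 7 + 6 + 6 + 9 = 42.
No covering selection has total cost below 42.

42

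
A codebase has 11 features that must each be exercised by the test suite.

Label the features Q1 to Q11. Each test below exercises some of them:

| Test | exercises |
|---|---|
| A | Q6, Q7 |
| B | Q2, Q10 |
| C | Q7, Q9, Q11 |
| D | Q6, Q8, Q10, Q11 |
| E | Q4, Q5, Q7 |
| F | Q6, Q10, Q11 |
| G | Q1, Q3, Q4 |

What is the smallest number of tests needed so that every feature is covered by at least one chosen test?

5

Take {B, C, D, E, G}. Their union is {Q1, Q2, Q3, Q4, Q5, Q6, Q7, Q8, Q9, Q10, Q11}, which is all 11 features.
No 4 of the 7 tests cover everything (all 35 combinations miss at least one feature), so 5 is optimal.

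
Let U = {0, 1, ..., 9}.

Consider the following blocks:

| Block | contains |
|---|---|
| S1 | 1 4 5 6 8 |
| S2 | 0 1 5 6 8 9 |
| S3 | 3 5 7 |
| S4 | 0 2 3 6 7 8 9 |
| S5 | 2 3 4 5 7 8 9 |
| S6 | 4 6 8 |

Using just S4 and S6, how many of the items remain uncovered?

2

Union of S4, S6 = {0, 2, 3, 4, 6, 7, 8, 9}.
Not covered: 1, 5 — 2 items.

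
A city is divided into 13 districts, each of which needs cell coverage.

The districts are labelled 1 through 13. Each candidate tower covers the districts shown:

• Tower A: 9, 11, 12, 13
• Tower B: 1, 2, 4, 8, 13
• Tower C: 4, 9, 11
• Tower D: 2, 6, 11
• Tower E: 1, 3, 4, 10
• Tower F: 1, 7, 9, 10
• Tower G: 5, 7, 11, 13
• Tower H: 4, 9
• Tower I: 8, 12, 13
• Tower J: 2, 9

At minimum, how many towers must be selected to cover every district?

A and B and D and E and G together: A ∪ B ∪ D ∪ E ∪ G = {1, 2, 3, 4, 5, 6, 7, 8, 9, 10, 11, 12, 13} — every district is covered.
No 4 of the 10 towers cover everything (all 210 combinations miss at least one district), so 5 is optimal.

5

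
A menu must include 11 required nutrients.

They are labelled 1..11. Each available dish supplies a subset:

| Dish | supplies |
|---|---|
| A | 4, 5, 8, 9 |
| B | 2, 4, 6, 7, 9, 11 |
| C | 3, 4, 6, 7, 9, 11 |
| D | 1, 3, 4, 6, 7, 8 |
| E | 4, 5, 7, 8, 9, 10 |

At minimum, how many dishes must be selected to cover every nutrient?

Take {B, D, E}. Their union is {1, 2, 3, 4, 5, 6, 7, 8, 9, 10, 11}, which is all 11 nutrients.
Only D contains 1, so D is forced; the remaining 5 nutrients need at least 2 more dishes (each remaining dish adds at most 3) — so at least 3 dishes are needed, and 3 is optimal.

3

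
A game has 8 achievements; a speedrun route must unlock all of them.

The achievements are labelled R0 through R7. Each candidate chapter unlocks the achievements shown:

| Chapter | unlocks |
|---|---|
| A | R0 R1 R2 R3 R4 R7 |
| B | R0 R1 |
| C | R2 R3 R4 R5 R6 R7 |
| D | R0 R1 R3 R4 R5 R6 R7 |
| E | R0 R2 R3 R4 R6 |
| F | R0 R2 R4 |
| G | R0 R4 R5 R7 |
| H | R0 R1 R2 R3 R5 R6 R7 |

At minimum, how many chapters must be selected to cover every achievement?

Take {A, H}. Their union is {R0, R1, R2, R3, R4, R5, R6, R7}, which is all 8 achievements.
No single chapter has all 8 achievements (the largest, D, has 7), so 2 is optimal.

2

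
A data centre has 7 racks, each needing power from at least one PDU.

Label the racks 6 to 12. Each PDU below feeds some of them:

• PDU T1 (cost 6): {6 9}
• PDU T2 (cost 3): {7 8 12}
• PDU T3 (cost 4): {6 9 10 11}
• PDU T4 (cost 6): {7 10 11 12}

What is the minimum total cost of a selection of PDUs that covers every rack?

7

T2, T3 together cover every rack (T2 ∪ T3 = {6, 7, 8, 9, 10, 11, 12}); total cost 3 + 4 = 7.
No covering selection has total cost below 7.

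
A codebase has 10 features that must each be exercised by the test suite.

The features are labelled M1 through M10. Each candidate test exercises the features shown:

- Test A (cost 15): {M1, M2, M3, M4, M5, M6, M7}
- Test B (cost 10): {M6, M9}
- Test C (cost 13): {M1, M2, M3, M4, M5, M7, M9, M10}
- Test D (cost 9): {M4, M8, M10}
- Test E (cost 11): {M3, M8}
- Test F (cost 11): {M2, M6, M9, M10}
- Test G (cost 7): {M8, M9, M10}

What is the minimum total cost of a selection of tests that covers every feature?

22

A, G together cover every feature (A ∪ G = {M1, M2, M3, M4, M5, M6, M7, M8, M9, M10}); total cost 15 + 7 = 22.
The greedy pick C, G, B costs 30; no covering selection beats 22.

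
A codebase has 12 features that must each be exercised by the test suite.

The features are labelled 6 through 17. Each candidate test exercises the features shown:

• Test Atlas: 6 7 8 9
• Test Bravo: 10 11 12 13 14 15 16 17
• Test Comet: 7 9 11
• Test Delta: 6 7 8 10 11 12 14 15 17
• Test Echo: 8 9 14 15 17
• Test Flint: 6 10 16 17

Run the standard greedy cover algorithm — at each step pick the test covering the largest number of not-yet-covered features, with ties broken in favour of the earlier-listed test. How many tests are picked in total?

Greedy: pick Delta (covers 9 new) → pick Bravo (covers 2 new) → pick Atlas (covers 1 new). Total picks: 3.
(The true minimum cover uses only 2 tests, so greedy is not optimal here.)

3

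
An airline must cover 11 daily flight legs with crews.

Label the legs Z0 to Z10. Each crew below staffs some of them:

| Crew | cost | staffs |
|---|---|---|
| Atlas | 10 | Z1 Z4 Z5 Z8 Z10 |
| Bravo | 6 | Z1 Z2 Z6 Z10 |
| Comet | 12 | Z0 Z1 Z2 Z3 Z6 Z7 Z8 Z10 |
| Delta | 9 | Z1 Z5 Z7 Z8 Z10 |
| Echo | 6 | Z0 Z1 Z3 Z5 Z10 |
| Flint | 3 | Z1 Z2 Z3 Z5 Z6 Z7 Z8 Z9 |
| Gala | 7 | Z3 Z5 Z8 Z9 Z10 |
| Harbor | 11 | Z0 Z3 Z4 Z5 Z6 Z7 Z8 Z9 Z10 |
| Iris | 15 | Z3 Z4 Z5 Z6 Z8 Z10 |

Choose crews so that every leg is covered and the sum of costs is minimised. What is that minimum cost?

Flint, Harbor together cover every leg (Flint ∪ Harbor = {Z0, Z1, Z2, Z3, Z4, Z5, Z6, Z7, Z8, Z9, Z10}); total cost 3 + 11 = 14.
The greedy pick Flint, Echo, Atlas costs 19; no covering selection beats 14.

14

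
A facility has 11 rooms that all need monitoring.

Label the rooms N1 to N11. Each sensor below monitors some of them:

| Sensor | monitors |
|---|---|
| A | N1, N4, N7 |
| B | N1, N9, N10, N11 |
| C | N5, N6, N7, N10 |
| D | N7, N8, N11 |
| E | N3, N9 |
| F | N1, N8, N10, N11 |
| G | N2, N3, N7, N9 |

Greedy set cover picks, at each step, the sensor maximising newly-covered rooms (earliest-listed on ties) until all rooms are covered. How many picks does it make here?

Greedy: pick B (covers 4 new) → pick C (covers 3 new) → pick G (covers 2 new) → pick A (covers 1 new) → pick D (covers 1 new). Total picks: 5.
(The true minimum cover uses only 4 sensors, so greedy is not optimal here.)

5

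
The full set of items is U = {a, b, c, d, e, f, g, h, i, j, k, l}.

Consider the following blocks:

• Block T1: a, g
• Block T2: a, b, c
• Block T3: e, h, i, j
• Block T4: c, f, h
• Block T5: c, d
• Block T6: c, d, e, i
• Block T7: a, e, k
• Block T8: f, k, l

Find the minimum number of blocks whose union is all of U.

T1 and T2 and T3 and T6 and T8 together: T1 ∪ T2 ∪ T3 ∪ T6 ∪ T8 = {a, b, c, d, e, f, g, h, i, j, k, l} — every item is covered.
No 4 of the 8 blocks cover everything (all 70 combinations miss at least one item), so 5 is optimal.

5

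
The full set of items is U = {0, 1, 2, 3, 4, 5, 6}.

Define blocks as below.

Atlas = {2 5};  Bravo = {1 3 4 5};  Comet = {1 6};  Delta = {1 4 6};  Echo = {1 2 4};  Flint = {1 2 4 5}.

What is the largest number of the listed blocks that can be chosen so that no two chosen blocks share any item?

Atlas, Comet are pairwise disjoint (Atlas={2,5}; Comet={1,6}).
Every remaining block overlaps one of these, and no 3 of the listed blocks are pairwise disjoint, so 2 is the maximum.

2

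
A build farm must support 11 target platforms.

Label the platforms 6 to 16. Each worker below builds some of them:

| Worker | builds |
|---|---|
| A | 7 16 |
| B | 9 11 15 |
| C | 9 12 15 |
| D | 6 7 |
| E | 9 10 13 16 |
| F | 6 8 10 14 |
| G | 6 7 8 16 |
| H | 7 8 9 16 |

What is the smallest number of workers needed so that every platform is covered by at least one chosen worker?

Take {B, C, E, F, H}. Their union is {6, 7, 8, 9, 10, 11, 12, 13, 14, 15, 16}, which is all 11 platforms.
No 4 of the 8 workers cover everything (all 70 combinations miss at least one platform), so 5 is optimal.

5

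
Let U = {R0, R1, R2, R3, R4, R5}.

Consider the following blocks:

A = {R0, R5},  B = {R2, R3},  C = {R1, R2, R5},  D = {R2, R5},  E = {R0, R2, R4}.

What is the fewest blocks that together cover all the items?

3

B and C and E together: B ∪ C ∪ E = {R0, R1, R2, R3, R4, R5} — every item is covered.
Only C contains R1, so C is forced; the remaining 3 items need at least 2 more blocks (each remaining block adds at most 2) — so at least 3 blocks are needed, and 3 is optimal.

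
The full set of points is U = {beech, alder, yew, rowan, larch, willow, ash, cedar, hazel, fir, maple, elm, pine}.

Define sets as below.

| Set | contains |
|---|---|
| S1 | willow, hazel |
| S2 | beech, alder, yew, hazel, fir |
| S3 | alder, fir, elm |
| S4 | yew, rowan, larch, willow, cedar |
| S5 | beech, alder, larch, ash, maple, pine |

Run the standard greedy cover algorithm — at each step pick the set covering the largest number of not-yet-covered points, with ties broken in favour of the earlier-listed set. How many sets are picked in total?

Greedy: pick S5 (covers 6 new) → pick S4 (covers 4 new) → pick S2 (covers 2 new) → pick S3 (covers 1 new). Total picks: 4.

4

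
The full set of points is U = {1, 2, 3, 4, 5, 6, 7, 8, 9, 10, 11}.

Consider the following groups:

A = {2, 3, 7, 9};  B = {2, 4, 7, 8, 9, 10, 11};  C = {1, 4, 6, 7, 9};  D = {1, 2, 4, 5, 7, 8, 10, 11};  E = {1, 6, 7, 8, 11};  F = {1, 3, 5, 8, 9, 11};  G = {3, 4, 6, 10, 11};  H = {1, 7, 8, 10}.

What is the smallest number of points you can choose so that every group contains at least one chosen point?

The 2 points {3, 7} hit every group.
No single point lies in every group, so at least 2 are needed and 2 is optimal.

2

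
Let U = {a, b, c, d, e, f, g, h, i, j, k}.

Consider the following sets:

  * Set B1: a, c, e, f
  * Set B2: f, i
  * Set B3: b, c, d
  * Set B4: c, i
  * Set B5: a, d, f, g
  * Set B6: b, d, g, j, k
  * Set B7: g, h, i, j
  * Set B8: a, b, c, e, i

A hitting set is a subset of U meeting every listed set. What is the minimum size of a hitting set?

3

The 3 points {c, g, i} hit every set.
No choice of 2 points meets every set, so 3 is the minimum.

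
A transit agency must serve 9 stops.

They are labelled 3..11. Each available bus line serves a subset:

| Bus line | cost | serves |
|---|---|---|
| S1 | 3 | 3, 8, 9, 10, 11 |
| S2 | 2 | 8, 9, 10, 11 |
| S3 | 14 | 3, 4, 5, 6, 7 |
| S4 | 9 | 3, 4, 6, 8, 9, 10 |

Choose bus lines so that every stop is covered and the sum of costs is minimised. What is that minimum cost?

S2, S3 together cover every stop (S2 ∪ S3 = {3, 4, 5, 6, 7, 8, 9, 10, 11}); total cost 2 + 14 = 16.
No covering selection has total cost below 16.

16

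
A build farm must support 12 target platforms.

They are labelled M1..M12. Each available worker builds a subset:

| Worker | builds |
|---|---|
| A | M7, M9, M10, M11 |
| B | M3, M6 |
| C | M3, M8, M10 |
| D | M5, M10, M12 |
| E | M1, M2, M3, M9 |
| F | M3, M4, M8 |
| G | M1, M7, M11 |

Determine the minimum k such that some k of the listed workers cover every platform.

5

B and D and E and F and G together: B ∪ D ∪ E ∪ F ∪ G = {M1, M2, M3, M4, M5, M6, M7, M8, M9, M10, M11, M12} — every platform is covered.
No 4 of the 7 workers cover everything (all 35 combinations miss at least one platform), so 5 is optimal.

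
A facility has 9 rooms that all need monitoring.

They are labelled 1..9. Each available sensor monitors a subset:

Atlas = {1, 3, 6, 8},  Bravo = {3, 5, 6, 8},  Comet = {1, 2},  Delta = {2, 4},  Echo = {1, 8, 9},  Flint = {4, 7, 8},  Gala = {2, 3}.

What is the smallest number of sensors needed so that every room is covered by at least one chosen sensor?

Take {Bravo, Comet, Echo, Flint}. Their union is {1, 2, 3, 4, 5, 6, 7, 8, 9}, which is all 9 rooms.
Only Bravo contains 5, so Bravo is forced; the remaining 5 rooms need at least 3 more sensors (each remaining sensor adds at most 2) — so at least 4 sensors are needed, and 4 is optimal.

4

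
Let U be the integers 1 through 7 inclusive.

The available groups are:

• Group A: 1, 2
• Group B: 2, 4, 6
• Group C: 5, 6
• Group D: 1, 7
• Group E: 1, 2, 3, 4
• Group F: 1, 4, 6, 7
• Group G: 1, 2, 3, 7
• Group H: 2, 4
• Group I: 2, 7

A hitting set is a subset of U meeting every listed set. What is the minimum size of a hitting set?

T = {1, 2, 6} meets every group (each contains at least one member of T), and |T| = 3.
The groups C, D, H are pairwise disjoint, so any hitting set needs a separate item for each — at least 3. Hence 3 is optimal.

3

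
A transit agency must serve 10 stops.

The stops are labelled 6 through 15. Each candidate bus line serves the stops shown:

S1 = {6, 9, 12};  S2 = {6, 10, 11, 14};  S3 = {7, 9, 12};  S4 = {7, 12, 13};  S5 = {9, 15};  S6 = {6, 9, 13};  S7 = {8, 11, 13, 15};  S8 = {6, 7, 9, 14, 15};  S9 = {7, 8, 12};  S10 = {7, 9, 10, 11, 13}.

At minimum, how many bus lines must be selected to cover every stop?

Take {S2, S3, S7}. Their union is {6, 7, 8, 9, 10, 11, 12, 13, 14, 15}, which is all 10 stops.
No 2 of the 10 bus lines cover everything (all 45 combinations miss at least one stop), so 3 is optimal.

3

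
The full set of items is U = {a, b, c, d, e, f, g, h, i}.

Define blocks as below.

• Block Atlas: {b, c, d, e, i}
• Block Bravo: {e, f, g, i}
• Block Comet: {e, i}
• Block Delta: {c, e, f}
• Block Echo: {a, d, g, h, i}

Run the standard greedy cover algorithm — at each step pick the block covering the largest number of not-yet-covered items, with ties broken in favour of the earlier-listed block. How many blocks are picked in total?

Greedy: pick Atlas (covers 5 new) → pick Echo (covers 3 new) → pick Bravo (covers 1 new). Total picks: 3.

3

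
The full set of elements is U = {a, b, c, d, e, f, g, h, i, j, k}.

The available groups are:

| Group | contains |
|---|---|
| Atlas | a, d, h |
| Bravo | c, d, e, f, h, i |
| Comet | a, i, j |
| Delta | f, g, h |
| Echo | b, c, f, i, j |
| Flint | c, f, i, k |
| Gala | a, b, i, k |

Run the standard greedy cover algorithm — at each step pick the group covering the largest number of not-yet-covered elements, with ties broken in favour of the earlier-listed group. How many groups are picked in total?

4

Greedy: pick Bravo (covers 6 new) → pick Gala (covers 3 new) → pick Comet (covers 1 new) → pick Delta (covers 1 new). Total picks: 4.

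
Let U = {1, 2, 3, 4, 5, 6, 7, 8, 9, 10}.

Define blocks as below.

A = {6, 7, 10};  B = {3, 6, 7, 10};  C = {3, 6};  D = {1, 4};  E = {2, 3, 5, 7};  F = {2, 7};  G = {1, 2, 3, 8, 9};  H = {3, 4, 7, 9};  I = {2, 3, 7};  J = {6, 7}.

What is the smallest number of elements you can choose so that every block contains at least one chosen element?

Take T = {1, 3, 7}. Each listed block contains at least one of these, so T is a hitting set of size 3.
The blocks C, D, F are pairwise disjoint, so any hitting set needs a separate element for each — at least 3. Hence 3 is optimal.

3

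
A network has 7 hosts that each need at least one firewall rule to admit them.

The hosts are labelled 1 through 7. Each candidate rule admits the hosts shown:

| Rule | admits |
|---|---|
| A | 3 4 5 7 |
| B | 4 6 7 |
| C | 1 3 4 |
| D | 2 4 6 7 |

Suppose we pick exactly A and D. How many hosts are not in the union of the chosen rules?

1

Union of A, D = {2, 3, 4, 5, 6, 7}.
Not covered: 1 — 1 host.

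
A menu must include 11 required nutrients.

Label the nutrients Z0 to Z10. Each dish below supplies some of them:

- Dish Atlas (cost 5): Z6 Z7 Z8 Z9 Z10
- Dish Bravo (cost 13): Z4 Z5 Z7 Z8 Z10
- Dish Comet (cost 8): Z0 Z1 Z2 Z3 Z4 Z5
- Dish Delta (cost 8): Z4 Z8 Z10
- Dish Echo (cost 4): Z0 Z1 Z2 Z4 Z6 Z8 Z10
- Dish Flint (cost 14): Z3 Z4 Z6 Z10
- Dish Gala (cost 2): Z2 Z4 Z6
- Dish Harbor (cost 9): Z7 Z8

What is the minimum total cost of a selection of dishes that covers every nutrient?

13

Atlas, Comet together cover every nutrient (Atlas ∪ Comet = {Z0, Z1, Z2, Z3, Z4, Z5, Z6, Z7, Z8, Z9, Z10}); total cost 5 + 8 = 13.
The greedy pick Echo, Atlas, Comet costs 17; no covering selection beats 13.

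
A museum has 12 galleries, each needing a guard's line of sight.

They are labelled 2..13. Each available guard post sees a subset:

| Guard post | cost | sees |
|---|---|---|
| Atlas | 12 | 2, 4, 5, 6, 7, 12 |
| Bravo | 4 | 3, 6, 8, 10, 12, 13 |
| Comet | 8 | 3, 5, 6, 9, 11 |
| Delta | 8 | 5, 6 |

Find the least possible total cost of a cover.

Atlas, Bravo, Comet together cover every gallery (Atlas ∪ Bravo ∪ Comet = {2, 3, 4, 5, 6, 7, 8, 9, 10, 11, 12, 13}); total cost 12 + 4 + 8 = 24.
No covering selection has total cost below 24.

24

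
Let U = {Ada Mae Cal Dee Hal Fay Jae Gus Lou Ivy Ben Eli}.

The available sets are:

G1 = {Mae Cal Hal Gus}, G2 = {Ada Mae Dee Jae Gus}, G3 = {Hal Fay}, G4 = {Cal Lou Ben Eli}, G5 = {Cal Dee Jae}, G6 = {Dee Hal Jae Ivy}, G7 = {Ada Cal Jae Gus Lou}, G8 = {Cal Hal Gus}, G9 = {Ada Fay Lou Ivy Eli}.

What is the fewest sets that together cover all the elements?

4

G1, G4, G5, and G9 cover everything between them: the union {Ada, Mae, Cal, Dee, Hal, Fay, Jae, Gus, Lou, Ivy, Ben, Eli} is all of U.
No 3 of the 9 sets cover everything (all 84 combinations miss at least one element), so 4 is optimal.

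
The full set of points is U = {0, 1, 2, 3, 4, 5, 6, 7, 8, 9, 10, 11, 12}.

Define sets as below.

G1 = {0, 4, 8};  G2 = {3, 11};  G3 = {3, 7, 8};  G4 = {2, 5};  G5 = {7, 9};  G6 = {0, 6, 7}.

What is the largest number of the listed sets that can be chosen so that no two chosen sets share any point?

4

G1, G2, G4, G5 are pairwise disjoint (G1={0,4,8}; G2={3,11}; G4={2,5}; G5={7,9}).
Every remaining set overlaps one of these, and no 5 of the listed sets are pairwise disjoint, so 4 is the maximum.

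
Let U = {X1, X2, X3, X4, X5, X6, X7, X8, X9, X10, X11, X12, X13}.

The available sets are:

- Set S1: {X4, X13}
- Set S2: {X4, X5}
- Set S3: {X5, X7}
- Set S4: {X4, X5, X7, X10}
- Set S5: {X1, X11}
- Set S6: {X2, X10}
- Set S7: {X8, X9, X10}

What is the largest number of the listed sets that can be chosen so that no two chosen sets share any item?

S1, S3, S5, S7 are pairwise disjoint (S1={X4,X13}; S3={X5,X7}; S5={X1,X11}; S7={X8,X9,X10}).
Every remaining set overlaps one of these, and no 5 of the listed sets are pairwise disjoint, so 4 is the maximum.

4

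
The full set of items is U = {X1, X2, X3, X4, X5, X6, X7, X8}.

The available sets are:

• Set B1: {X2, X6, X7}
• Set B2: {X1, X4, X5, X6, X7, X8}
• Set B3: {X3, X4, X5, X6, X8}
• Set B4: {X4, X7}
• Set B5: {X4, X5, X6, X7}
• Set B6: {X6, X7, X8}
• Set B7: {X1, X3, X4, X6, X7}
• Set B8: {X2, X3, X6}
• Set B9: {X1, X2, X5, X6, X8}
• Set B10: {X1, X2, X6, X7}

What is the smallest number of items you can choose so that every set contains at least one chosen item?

2

Take H = {X4, X6}. Each listed set contains at least one of these, so H is a hitting set of size 2.
The sets B4, B9 are pairwise disjoint, so any hitting set needs a separate item for each — at least 2. Hence 2 is optimal.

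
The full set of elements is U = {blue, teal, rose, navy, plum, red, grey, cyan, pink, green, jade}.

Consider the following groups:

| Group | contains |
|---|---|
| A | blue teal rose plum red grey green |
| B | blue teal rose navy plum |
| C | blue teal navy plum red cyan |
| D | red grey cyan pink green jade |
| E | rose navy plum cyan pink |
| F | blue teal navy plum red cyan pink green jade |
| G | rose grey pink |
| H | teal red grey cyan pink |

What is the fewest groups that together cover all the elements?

B and D together: B ∪ D = {blue, teal, rose, navy, plum, red, grey, cyan, pink, green, jade} — every element is covered.
No single group has all 11 elements (the largest, F, has 9), so 2 is optimal.

2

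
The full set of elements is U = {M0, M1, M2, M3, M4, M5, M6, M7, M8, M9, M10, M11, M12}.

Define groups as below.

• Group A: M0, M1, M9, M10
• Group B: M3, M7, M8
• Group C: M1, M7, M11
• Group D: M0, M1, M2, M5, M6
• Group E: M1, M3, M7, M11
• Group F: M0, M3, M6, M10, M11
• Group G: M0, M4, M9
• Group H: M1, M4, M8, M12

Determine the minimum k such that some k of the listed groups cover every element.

4

A and D and E and H together: A ∪ D ∪ E ∪ H = {M0, M1, M2, M3, M4, M5, M6, M7, M8, M9, M10, M11, M12} — every element is covered.
Only D contains M2, so D is forced; the remaining 8 elements need at least 3 more groups (each remaining group adds at most 3) — so at least 4 groups are needed, and 4 is optimal.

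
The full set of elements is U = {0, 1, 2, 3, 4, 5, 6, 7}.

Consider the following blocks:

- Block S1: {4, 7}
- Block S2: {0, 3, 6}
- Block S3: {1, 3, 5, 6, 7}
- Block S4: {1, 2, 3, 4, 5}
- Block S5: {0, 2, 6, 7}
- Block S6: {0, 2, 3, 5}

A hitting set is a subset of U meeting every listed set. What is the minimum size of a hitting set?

2

The 2 elements {3, 7} hit every block.
The blocks S1, S2 are pairwise disjoint, so any hitting set needs a separate element for each — at least 2. Hence 2 is optimal.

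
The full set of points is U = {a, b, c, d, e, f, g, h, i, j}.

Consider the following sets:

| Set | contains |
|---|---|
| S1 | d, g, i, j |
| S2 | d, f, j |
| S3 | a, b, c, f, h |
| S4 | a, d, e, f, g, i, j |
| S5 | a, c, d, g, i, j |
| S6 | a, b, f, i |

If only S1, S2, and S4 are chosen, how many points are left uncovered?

3

Union of S1, S2, S4 = {a, d, e, f, g, i, j}.
Not covered: b, c, h — 3 points.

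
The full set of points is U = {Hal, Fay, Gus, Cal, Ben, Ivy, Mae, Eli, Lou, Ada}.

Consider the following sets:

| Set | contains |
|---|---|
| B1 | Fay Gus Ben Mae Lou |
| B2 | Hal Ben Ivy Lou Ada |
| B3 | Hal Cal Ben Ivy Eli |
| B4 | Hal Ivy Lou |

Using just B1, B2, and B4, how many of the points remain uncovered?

2

Union of B1, B2, B4 = {Hal, Fay, Gus, Ben, Ivy, Mae, Lou, Ada}.
Not covered: Cal, Eli — 2 points.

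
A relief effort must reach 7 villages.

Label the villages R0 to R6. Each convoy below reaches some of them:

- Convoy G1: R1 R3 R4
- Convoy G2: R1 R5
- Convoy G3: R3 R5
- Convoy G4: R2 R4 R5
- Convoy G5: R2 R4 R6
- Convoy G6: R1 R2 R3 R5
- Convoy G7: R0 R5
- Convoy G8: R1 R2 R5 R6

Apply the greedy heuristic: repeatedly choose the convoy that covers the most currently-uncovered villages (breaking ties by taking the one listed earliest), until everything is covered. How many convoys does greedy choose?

Greedy: pick G6 (covers 4 new) → pick G5 (covers 2 new) → pick G7 (covers 1 new). Total picks: 3.

3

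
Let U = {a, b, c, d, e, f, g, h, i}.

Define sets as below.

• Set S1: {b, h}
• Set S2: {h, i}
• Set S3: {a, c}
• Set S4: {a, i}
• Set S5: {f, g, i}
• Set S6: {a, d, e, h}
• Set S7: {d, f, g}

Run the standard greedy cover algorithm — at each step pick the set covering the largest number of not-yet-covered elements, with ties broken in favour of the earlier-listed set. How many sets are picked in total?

Greedy: pick S6 (covers 4 new) → pick S5 (covers 3 new) → pick S1 (covers 1 new) → pick S3 (covers 1 new). Total picks: 4.

4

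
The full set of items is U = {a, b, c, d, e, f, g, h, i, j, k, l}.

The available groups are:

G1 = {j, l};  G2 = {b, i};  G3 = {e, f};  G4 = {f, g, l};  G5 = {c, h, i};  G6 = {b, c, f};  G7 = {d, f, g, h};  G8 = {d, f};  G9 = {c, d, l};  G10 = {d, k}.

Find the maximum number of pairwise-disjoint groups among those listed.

4

G1, G3, G5, G10 are pairwise disjoint (G1={j,l}; G3={e,f}; G5={c,h,i}; G10={d,k}).
Every remaining group overlaps one of these, and no 5 of the listed groups are pairwise disjoint, so 4 is the maximum.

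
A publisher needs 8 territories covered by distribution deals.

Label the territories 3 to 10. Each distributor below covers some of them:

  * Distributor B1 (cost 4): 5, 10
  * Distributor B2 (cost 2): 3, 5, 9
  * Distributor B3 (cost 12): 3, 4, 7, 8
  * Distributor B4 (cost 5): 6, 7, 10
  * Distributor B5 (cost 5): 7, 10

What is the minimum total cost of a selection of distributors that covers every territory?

B2, B3, B4 together cover every territory (B2 ∪ B3 ∪ B4 = {3, 4, 5, 6, 7, 8, 9, 10}); total cost 2 + 12 + 5 = 19.
No covering selection has total cost below 19.

19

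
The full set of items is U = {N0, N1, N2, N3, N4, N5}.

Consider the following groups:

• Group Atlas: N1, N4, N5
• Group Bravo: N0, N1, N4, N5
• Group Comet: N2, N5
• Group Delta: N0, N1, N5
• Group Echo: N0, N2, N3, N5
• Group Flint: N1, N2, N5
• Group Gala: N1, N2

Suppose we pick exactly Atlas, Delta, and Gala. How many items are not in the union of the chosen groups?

1

Union of Atlas, Delta, Gala = {N0, N1, N2, N4, N5}.
Not covered: N3 — 1 item.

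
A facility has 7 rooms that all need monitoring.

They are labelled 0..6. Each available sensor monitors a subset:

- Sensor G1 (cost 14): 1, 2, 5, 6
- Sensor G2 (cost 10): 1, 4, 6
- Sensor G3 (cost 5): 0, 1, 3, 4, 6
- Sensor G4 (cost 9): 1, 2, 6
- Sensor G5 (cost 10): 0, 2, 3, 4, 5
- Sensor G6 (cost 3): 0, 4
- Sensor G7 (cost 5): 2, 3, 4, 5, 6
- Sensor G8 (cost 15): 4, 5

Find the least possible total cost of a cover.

10

G3, G7 together cover every room (G3 ∪ G7 = {0, 1, 2, 3, 4, 5, 6}); total cost 5 + 5 = 10.
No covering selection has total cost below 10.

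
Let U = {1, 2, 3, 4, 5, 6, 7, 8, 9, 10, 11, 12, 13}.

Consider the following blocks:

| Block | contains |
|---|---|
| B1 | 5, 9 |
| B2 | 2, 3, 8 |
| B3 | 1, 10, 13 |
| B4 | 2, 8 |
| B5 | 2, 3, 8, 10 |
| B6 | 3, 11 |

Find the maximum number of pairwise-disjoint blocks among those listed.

4

B1, B3, B4, B6 are pairwise disjoint (B1={5,9}; B3={1,10,13}; B4={2,8}; B6={3,11}).
Every remaining block overlaps one of these, and no 5 of the listed blocks are pairwise disjoint, so 4 is the maximum.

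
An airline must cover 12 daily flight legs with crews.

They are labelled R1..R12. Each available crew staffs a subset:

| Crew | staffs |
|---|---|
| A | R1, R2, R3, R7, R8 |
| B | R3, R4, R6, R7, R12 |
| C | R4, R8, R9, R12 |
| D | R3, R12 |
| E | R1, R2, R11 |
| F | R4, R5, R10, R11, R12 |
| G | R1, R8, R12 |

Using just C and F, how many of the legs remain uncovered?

5

Union of C, F = {R4, R5, R8, R9, R10, R11, R12}.
Not covered: R1, R2, R3, R6, R7 — 5 legs.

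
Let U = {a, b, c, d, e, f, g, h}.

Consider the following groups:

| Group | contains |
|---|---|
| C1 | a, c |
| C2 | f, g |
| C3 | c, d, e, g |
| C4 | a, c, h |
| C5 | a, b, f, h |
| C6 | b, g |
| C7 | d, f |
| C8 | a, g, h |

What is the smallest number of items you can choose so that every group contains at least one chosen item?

The 3 items {c, f, g} hit every group.
The groups C4, C6, C7 are pairwise disjoint, so any hitting set needs a separate item for each — at least 3. Hence 3 is optimal.

3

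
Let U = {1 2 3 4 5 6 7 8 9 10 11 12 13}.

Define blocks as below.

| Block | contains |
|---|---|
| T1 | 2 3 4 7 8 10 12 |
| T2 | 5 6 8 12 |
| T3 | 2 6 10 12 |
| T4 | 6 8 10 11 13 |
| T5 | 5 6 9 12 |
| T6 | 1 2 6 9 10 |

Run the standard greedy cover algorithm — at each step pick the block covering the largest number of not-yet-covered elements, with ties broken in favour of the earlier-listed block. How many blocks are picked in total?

4

Greedy: pick T1 (covers 7 new) → pick T4 (covers 3 new) → pick T5 (covers 2 new) → pick T6 (covers 1 new). Total picks: 4.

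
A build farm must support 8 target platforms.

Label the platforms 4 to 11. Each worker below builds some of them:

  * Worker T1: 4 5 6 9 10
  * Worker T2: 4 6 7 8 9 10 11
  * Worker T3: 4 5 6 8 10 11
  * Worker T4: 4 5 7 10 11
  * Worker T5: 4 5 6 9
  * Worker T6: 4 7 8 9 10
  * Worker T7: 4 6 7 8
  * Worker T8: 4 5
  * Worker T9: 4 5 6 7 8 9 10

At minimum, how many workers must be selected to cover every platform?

T3 and T9 together: T3 ∪ T9 = {4, 5, 6, 7, 8, 9, 10, 11} — every platform is covered.
No single worker has all 8 platforms (the largest, T2, has 7), so 2 is optimal.

2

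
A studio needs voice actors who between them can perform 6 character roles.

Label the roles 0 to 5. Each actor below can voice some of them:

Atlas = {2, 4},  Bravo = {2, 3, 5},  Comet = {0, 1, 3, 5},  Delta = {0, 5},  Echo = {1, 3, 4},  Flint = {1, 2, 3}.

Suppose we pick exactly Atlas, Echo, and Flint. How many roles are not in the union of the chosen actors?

Union of Atlas, Echo, Flint = {1, 2, 3, 4}.
Not covered: 0, 5 — 2 roles.

2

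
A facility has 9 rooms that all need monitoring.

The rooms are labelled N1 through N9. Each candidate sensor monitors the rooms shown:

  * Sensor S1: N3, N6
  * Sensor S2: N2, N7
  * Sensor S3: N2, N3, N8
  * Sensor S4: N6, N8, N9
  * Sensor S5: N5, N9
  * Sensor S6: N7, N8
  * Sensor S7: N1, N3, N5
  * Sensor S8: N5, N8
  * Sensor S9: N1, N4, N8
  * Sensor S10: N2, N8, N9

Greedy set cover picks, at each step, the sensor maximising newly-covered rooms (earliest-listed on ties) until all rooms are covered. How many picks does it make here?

5

Greedy: pick S3 (covers 3 new) → pick S4 (covers 2 new) → pick S7 (covers 2 new) → pick S2 (covers 1 new) → pick S9 (covers 1 new). Total picks: 5.
(The true minimum cover uses only 4 sensors, so greedy is not optimal here.)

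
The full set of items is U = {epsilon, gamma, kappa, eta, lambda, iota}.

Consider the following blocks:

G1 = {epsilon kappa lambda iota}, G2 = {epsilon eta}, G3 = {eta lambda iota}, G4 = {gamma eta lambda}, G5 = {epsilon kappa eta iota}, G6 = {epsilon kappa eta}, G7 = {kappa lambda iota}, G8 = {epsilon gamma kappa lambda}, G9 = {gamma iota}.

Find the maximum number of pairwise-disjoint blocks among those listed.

2

G2, G7 are pairwise disjoint (G2={epsilon,eta}; G7={kappa,lambda,iota}).
Every remaining block overlaps one of these, and no 3 of the listed blocks are pairwise disjoint, so 2 is the maximum.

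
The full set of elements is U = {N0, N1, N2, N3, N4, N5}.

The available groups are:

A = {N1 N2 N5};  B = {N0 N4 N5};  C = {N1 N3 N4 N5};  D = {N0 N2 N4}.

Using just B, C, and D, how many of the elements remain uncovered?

Union of B, C, D = {N0, N1, N2, N3, N4, N5} — that's every element, so 0 are uncovered.

0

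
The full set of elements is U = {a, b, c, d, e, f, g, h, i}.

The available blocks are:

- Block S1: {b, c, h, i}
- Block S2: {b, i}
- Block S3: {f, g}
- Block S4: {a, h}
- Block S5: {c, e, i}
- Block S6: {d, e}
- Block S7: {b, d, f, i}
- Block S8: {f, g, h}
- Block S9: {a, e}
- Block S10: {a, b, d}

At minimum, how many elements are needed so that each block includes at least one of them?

T = {a, e, g, i} meets every block (each contains at least one member of T), and |T| = 4.
The blocks S2, S3, S4, S6 are pairwise disjoint, so any hitting set needs a separate element for each — at least 4. Hence 4 is optimal.

4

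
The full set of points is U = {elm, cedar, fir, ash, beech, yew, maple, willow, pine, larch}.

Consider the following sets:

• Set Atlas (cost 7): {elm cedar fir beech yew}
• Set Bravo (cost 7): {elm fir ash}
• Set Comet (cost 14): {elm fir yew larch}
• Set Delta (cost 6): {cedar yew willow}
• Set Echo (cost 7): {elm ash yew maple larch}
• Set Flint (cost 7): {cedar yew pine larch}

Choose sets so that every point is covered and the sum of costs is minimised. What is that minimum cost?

27

Atlas, Delta, Echo, Flint together cover every point (Atlas ∪ Delta ∪ Echo ∪ Flint = {elm, cedar, fir, ash, beech, yew, maple, willow, pine, larch}); total cost 7 + 6 + 7 + 7 = 27.
No covering selection has total cost below 27.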